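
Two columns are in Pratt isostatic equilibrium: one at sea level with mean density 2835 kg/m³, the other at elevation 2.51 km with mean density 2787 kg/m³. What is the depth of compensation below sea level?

146 km

ρ_ref D = ρ (D + h) → D (ρ_ref − ρ) = ρ h.
D = ρ h/(ρ_ref − ρ) = 2787 × 2.51 km/(2835 − 2787) = 146 km.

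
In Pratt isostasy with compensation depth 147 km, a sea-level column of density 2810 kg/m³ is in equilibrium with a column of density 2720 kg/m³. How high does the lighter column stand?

4.86 km

ρ_ref D = ρ (D + h) → h = D (ρ_ref − ρ)/ρ.
h = 147 km × (2810 − 2720)/2720 = 4.86 km.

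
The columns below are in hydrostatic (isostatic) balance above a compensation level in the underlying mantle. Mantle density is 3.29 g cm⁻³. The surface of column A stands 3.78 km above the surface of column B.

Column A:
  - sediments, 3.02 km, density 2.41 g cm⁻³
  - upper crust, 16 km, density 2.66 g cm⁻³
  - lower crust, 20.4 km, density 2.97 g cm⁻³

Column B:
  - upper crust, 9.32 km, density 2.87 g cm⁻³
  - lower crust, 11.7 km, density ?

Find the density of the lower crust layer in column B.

3.04 g cm⁻³

Take the compensation level at the base of the deeper column (depth z_c below the surface of column A) and equate Σ ρ_i t_i down to z_c; mantle fills any gap and the z_c terms cancel.
Column A: 3.02×2.41 + 16×2.66 + 20.4×2.97 + (z_c − 39.42)×3.29
Column B: 3.78×0 + 9.32×2.87 + 11.7×ρ + (z_c − 3.78 − 21.02)×3.29
The z_c×3.29 term appears on both sides and cancels. Collect the known terms of each column as K = Σ(ρt)_known − 3.29 × (depth of known layers): K_A = 110.4262 − 3.29×39.42 = −19.2656; K_B = 26.7484 − 3.29×(3.78 + 21.02) = −54.8436.
Balance: K_A = K_B + 11.7×ρ, so ρ = (K_A − K_B)/11.7 = 35.578/11.7 = 3.04 g cm⁻³.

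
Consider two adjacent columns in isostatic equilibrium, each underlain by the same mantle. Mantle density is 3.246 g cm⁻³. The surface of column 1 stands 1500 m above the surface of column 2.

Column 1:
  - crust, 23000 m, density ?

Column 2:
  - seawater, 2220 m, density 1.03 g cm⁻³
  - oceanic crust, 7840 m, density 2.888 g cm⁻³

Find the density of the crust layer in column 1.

Take the compensation level at the base of the deeper column (depth z_c below the surface of column 1) and equate Σ ρ_i t_i down to z_c; mantle fills any gap and the z_c terms cancel.
Column 1: 23000×ρ + (z_c − 23000)×3.246
Column 2: 1500×0 + 2220×1.03 + 7840×2.888 + (z_c − 1500 − 10060)×3.246
The z_c×3.246 term appears on both sides and cancels. Collect the known terms of each column as K = Σ(ρt)_known − 3.246 × (depth of known layers): K_1 = 0 − 3.246×23000 = −74658; K_2 = 24928.52 − 3.246×(1500 + 10060) = −12595.24.
Balance: K_1 + 23000×ρ = K_2, so ρ = (K_2 − K_1)/23000 = 62062.8/23000 = 2.7 g cm⁻³.

2.7 g cm⁻³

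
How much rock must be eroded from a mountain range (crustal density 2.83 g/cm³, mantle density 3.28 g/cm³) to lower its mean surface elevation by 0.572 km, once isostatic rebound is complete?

4.17 km

Net drop Δ = e − u = e − e ρ_c/ρ_m = e (ρ_m − ρ_c)/ρ_m.
e = Δ ρ_m/(ρ_m − ρ_c) = 0.572 km × 3.28/0.45 = 4.17 km.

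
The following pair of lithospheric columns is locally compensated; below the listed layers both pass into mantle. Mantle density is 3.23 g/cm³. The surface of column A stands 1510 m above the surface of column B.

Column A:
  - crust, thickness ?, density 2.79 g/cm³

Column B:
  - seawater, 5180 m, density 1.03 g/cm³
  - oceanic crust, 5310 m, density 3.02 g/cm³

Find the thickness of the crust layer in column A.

Take the compensation level at the base of the deeper column (depth z_c below the surface of column A) and equate Σ ρ_i t_i down to z_c; mantle fills any gap and the z_c terms cancel.
Column A: x×2.79 + (z_c − 0 − x)×3.23
Column B: 1510×0 + 5180×1.03 + 5310×3.02 + (z_c − 1510 − 10490)×3.23
The z_c×3.23 term appears on both sides and cancels. Collect the known terms of each column as K = Σ(ρt)_known − 3.23 × (depth of known layers): K_A = 0 − 3.23×0 = 0; K_B = 21371.6 − 3.23×(1510 + 10490) = −17388.4.
Balance: K_A − x×(3.23 − 2.79) = K_B, so x = (K_A − K_B)/(3.23 − 2.79) = 17388.4/0.44 = 39500 m.

39500 m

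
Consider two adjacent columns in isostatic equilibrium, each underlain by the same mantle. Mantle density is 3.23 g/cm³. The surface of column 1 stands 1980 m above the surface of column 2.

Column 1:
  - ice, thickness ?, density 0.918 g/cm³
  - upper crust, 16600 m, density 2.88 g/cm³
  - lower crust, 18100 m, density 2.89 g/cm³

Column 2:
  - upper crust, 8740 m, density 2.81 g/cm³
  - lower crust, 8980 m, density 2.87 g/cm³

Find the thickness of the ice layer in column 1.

577 m

Take the compensation level at the base of the deeper column (depth z_c below the surface of column 1) and equate Σ ρ_i t_i down to z_c; mantle fills any gap and the z_c terms cancel.
Column 1: x×0.918 + 16600×2.88 + 18100×2.89 + (z_c − 34700 − x)×3.23
Column 2: 1980×0 + 8740×2.81 + 8980×2.87 + (z_c − 1980 − 17720)×3.23
The z_c×3.23 term appears on both sides and cancels. Collect the known terms of each column as K = Σ(ρt)_known − 3.23 × (depth of known layers): K_1 = 100117 − 3.23×34700 = −11964; K_2 = 50332 − 3.23×(1980 + 17720) = −13299.
Balance: K_1 − x×(3.23 − 0.918) = K_2, so x = (K_1 − K_2)/(3.23 − 0.918) = 1335/2.312 = 577 m.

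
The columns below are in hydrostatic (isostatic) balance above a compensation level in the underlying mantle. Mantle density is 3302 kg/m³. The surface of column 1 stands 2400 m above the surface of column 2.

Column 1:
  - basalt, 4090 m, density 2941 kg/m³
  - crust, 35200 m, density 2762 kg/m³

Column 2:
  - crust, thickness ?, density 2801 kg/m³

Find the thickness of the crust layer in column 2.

Take the compensation level at the base of the deeper column (depth z_c below the surface of column 1) and equate Σ ρ_i t_i down to z_c; mantle fills any gap and the z_c terms cancel.
Column 1: 4090×2941 + 35200×2762 + (z_c − 39290)×3302
Column 2: 2400×0 + x×2801 + (z_c − 2400 − 0 − x)×3302
The z_c×3302 term appears on both sides and cancels. Collect the known terms of each column as K = Σ(ρt)_known − 3302 × (depth of known layers): K_1 = 109251090 − 3302×39290 = −20484490; K_2 = 0 − 3302×(2400 + 0) = −7924800.
Balance: K_1 = K_2 − x×(3302 − 2801), so x = (K_2 − K_1)/(3302 − 2801) = 12559700/501 = 25100 m.

25100 m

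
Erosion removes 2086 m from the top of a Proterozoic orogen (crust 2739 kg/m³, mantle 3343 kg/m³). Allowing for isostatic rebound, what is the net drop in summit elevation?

377 m

Rebound u = e ρ_c/ρ_m = 2086 m × 2739/3343 = 1709 m.
Net surface drop = e − u = 2086 m − 1709 m = e (ρ_m − ρ_c)/ρ_m = 377 m.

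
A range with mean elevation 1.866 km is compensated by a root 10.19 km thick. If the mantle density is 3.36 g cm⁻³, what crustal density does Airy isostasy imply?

2.84 g cm⁻³

ρ_c h = (ρ_m − ρ_c) r → ρ_c (h + r) = ρ_m r → ρ_c = ρ_m r / (h + r).
ρ_c = 3.36 × 10.19 km / (1.866 km + 10.19 km) = 2.84 g cm⁻³.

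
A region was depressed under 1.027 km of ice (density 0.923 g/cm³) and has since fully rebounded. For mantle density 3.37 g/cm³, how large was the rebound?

Removing the load lets mantle flow back in; uplift u satisfies ρ_ice t = ρ_m u.
u = t ρ_ice/ρ_m = 1.027 km × 0.923/3.37 = 0.281 km.

0.281 km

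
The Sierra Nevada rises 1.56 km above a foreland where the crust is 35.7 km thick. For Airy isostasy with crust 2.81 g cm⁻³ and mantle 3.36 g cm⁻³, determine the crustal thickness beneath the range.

Root depth r = h ρ_c / (ρ_m − ρ_c) = 1.56 km × 2.81 / 0.55 = 7.97 km.
Total thickness = T + h + r = 35.7 km + 1.56 km + 7.97 km = 45.2 km.

45.2 km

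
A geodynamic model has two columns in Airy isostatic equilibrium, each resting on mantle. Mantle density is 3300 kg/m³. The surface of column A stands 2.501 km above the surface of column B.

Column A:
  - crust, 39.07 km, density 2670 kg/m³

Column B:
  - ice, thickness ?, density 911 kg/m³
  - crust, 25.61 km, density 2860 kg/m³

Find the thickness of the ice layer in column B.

2.13 km

Take the compensation level at the base of the deeper column (depth z_c below the surface of column A) and equate Σ ρ_i t_i down to z_c; mantle fills any gap and the z_c terms cancel.
Column A: 39.07×2670 + (z_c − 39.07)×3300
Column B: 2.501×0 + x×911 + 25.61×2860 + (z_c − 2.501 − 25.61 − x)×3300
The z_c×3300 term appears on both sides and cancels. Collect the known terms of each column as K = Σ(ρt)_known − 3300 × (depth of known layers): K_A = 104316.9 − 3300×39.07 = −24614.1; K_B = 73244.6 − 3300×(2.501 + 25.61) = −19521.7.
Balance: K_A = K_B − x×(3300 − 911), so x = (K_B − K_A)/(3300 − 911) = 5092.4/2389 = 2.13 km.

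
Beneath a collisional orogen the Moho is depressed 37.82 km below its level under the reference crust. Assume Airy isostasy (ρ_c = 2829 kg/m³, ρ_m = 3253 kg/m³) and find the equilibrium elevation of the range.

Isostatic balance requires: ρ_c h = (ρ_m − ρ_c) r.
h = r (ρ_m − ρ_c) / ρ_c = 37.82 km × (3253 − 2829) / 2829 = 5.67 km.

5.67 km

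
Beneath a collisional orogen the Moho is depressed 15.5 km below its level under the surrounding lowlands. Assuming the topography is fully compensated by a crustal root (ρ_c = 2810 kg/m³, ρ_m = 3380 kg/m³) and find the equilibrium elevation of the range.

In Airy isostatic equilibrium: ρ_c h = (ρ_m − ρ_c) r.
h = r (ρ_m − ρ_c) / ρ_c = 15.5 km × (3380 − 2810) / 2810 = 3.14 km.

3.14 km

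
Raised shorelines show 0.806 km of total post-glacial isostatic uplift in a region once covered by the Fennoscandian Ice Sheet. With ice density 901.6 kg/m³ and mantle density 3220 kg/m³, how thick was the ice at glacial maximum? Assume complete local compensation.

u = t ρ_ice/ρ_m → t = u ρ_m/ρ_ice = 0.806 km × 3220/901.6 = 2.88 km.

2.88 km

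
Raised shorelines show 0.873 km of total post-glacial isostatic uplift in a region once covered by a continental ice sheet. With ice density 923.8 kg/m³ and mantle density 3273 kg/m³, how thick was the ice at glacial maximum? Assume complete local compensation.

3.09 km

u = t ρ_ice/ρ_m → t = u ρ_m/ρ_ice = 0.873 km × 3273/923.8 = 3.09 km.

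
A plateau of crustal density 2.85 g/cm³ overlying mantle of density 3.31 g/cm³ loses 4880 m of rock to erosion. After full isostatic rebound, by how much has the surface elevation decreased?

Rebound u = e ρ_c/ρ_m = 4880 m × 2.85/3.31 = 4202 m.
Net surface drop = e − u = 4880 m − 4202 m = e (ρ_m − ρ_c)/ρ_m = 678 m.

678 m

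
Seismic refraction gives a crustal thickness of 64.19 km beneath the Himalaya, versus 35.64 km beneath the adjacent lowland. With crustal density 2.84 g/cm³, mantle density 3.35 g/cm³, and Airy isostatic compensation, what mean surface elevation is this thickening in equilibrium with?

4.35 km

Excess crust Δ = 64.19 km − 35.64 km = 28.55 km, split between elevation h and root r with h + r = Δ.
Airy balance ρ_c h = (ρ_m − ρ_c) r gives r = h ρ_c/(ρ_m − ρ_c), so h (1 + ρ_c/(ρ_m − ρ_c)) = Δ, i.e. h = Δ (ρ_m − ρ_c)/ρ_m.
h = 28.55 km × 0.51/3.35 = 4.35 km.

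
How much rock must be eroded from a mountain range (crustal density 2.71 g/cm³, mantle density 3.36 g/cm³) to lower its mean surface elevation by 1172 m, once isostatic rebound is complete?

6060 m

Net drop Δ = e − u = e − e ρ_c/ρ_m = e (ρ_m − ρ_c)/ρ_m.
e = Δ ρ_m/(ρ_m − ρ_c) = 1172 m × 3.36/0.65 = 6060 m.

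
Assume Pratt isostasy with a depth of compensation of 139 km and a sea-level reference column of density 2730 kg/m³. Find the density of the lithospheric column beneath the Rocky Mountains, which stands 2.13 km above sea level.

2690 kg/m³

Pratt balance: ρ_ref D = ρ (D + h).
ρ = ρ_ref D/(D + h) = 2730 × 139 km/(139 km + 2.13 km) = 2690 kg/m³.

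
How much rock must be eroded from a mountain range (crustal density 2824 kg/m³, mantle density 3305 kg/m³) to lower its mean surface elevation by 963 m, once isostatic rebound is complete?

Net drop Δ = e − u = e − e ρ_c/ρ_m = e (ρ_m − ρ_c)/ρ_m.
e = Δ ρ_m/(ρ_m − ρ_c) = 963 m × 3305/481 = 6620 m.

6620 m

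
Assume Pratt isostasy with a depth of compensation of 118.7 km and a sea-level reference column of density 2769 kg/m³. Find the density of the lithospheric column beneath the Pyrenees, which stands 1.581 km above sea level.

Pratt balance: ρ_ref D = ρ (D + h).
ρ = ρ_ref D/(D + h) = 2769 × 118.7 km/(118.7 km + 1.581 km) = 2730 kg/m³.

2730 kg/m³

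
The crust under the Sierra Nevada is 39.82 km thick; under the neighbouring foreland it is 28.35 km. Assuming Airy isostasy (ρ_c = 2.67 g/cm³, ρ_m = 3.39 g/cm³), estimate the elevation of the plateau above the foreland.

2.44 km

Excess crust Δ = 39.82 km − 28.35 km = 11.47 km, split between elevation h and root r with h + r = Δ.
Airy balance ρ_c h = (ρ_m − ρ_c) r gives r = h ρ_c/(ρ_m − ρ_c), so h (1 + ρ_c/(ρ_m − ρ_c)) = Δ, i.e. h = Δ (ρ_m − ρ_c)/ρ_m.
h = 11.47 km × 0.72/3.39 = 2.44 km.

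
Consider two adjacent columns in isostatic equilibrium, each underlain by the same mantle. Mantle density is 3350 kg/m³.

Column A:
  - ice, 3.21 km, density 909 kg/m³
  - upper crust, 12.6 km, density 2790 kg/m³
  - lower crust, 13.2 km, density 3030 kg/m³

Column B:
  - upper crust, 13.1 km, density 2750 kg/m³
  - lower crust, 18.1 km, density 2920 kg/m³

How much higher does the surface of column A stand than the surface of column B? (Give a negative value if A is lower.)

1.04 km

For any compensation level in the mantle, the mantle terms cancel and isostasy reduces to e = (Σt_A − Σt_B) − (Σ(ρt)_A − Σ(ρt)_B) / ρ_m.
Σt_A = 29.01 km; Σt_B = 31.2 km; Σ(ρt)_A = 78067.89; Σ(ρt)_B = 88877 (in km·kg/m³).
e = (29.01 − 31.2) − (78067.89 − 88877) / 3350 = 1.04 km.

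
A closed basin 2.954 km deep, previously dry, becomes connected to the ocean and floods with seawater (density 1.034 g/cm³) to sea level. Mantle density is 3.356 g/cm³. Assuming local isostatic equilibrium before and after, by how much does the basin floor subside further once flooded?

1.32 km

After flooding the water column is d + s deep. Its weight must equal the weight of mantle displaced by the extra subsidence s: (d + s) ρ_w = s ρ_m.
s = d ρ_w / (ρ_m − ρ_w) = 2.954 km × 1.034/(3.356 − 1.034) = 1.32 km.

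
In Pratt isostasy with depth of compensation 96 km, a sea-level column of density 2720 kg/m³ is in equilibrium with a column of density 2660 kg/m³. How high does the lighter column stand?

2.17 km

ρ_ref D = ρ (D + h) → h = D (ρ_ref − ρ)/ρ.
h = 96 km × (2720 − 2660)/2660 = 2.17 km.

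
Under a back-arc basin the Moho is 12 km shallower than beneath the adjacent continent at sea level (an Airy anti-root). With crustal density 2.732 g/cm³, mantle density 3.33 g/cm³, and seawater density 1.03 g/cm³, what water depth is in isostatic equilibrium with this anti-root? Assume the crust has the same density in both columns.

4.22 km

Replacing a thickness d of crust by seawater at the top must be balanced by replacing crust with mantle at the base: d (ρ_c − ρ_w) = a (ρ_m − ρ_c).
d = a (ρ_m − ρ_c)/(ρ_c − ρ_w) = 12 km × 0.598/1.702 = 4.22 km.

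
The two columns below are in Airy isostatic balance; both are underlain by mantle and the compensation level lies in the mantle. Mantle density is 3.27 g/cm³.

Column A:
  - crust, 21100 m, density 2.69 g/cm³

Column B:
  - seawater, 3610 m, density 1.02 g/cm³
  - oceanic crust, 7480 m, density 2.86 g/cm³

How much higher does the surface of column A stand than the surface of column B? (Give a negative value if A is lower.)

321 m

For any compensation level in the mantle, the mantle terms cancel and isostasy reduces to e = (Σt_A − Σt_B) − (Σ(ρt)_A − Σ(ρt)_B) / ρ_m.
Σt_A = 21100 m; Σt_B = 11090 m; Σ(ρt)_A = 56759; Σ(ρt)_B = 25075 (in m·g/cm³).
e = (21100 − 11090) − (56759 − 25075) / 3.27 = 321 m.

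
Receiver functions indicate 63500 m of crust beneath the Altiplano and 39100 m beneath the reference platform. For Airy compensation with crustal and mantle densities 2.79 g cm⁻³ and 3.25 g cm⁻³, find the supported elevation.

3450 m

Excess crust Δ = 63500 m − 39100 m = 24400 m, split between elevation h and root r with h + r = Δ.
Airy balance ρ_c h = (ρ_m − ρ_c) r gives r = h ρ_c/(ρ_m − ρ_c), so h (1 + ρ_c/(ρ_m − ρ_c)) = Δ, i.e. h = Δ (ρ_m − ρ_c)/ρ_m.
h = 24400 m × 0.46/3.25 = 3450 m.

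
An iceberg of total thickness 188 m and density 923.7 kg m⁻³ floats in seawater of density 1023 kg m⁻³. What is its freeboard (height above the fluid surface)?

Floating equilibrium: submerged depth d = t ρ_obj/ρ_fluid = 188 m × 923.7/1023 = 169.8 m.
Freeboard = t − d = 188 m − 169.8 m = 18.2 m.

18.2 m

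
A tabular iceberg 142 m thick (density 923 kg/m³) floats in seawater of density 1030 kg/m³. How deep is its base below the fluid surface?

Draft d = t ρ_obj/ρ_fluid = 142 m × 923/1030 = 127 m.

127 m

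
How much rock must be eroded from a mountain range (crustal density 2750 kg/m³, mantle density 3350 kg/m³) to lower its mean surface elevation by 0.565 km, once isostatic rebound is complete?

3.15 km

Net drop Δ = e − u = e − e ρ_c/ρ_m = e (ρ_m − ρ_c)/ρ_m.
e = Δ ρ_m/(ρ_m − ρ_c) = 0.565 km × 3350/600 = 3.15 km.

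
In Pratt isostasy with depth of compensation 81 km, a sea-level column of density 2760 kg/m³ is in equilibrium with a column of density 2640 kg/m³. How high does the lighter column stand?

3.68 km

ρ_ref D = ρ (D + h) → h = D (ρ_ref − ρ)/ρ.
h = 81 km × (2760 − 2640)/2640 = 3.68 km.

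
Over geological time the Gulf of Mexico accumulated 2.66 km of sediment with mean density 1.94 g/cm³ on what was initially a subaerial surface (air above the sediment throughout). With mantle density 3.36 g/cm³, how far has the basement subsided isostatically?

1.54 km

Subaerial load: s = t ρ_sed / ρ_m = 2.66 km × 1.94/3.36 = 1.54 km.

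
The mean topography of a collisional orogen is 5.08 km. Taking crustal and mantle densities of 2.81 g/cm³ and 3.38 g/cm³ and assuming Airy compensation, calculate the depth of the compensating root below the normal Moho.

25 km

Balancing pressure at the compensation depth: the weight of the topography is balanced by the buoyancy of the root, ρ_c h = (ρ_m − ρ_c) r.
r = h · ρ_c / (ρ_m − ρ_c) = 5.08 km × 2.81 / (3.38 − 2.81) = 25 km.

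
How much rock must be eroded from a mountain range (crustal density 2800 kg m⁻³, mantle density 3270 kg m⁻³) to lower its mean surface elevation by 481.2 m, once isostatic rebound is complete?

Net drop Δ = e − u = e − e ρ_c/ρ_m = e (ρ_m − ρ_c)/ρ_m.
e = Δ ρ_m/(ρ_m − ρ_c) = 481.2 m × 3270/470 = 3350 m.

3350 m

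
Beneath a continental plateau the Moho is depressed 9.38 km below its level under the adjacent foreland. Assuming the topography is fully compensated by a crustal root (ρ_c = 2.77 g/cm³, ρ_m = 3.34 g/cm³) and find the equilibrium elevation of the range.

By Archimedes' principle applied to the lithosphere: ρ_c h = (ρ_m − ρ_c) r.
h = r (ρ_m − ρ_c) / ρ_c = 9.38 km × (3.34 − 2.77) / 2.77 = 1.93 km.

1.93 km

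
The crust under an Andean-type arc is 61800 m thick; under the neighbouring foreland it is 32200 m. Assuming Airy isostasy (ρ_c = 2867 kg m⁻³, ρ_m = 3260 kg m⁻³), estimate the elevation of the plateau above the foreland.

3570 m

Excess crust Δ = 61800 m − 32200 m = 29600 m, split between elevation h and root r with h + r = Δ.
Airy balance ρ_c h = (ρ_m − ρ_c) r gives r = h ρ_c/(ρ_m − ρ_c), so h (1 + ρ_c/(ρ_m − ρ_c)) = Δ, i.e. h = Δ (ρ_m − ρ_c)/ρ_m.
h = 29600 m × 393/3260 = 3570 m.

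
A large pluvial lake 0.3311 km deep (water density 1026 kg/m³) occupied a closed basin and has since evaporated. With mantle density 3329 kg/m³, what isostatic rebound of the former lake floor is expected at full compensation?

0.102 km

u = d ρ_w/ρ_m = 0.3311 km × 1026/3329 = 0.102 km.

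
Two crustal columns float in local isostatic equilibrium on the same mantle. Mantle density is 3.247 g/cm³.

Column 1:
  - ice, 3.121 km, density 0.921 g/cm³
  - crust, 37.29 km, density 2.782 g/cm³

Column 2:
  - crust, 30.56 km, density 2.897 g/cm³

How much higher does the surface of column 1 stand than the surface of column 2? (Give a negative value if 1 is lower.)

4.28 km

For any compensation level in the mantle, the mantle terms cancel and isostasy reduces to e = (Σt_1 − Σt_2) − (Σ(ρt)_1 − Σ(ρt)_2) / ρ_m.
Σt_1 = 40.411 km; Σt_2 = 30.56 km; Σ(ρt)_1 = 106.615221; Σ(ρt)_2 = 88.53232 (in km·g/cm³).
e = (40.411 − 30.56) − (106.615221 − 88.53232) / 3.247 = 4.28 km.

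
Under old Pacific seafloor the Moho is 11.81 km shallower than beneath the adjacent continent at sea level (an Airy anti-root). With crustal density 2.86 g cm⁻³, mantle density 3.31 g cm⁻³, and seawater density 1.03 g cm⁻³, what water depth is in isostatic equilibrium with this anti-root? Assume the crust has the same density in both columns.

Replacing a thickness d of crust by seawater at the top must be balanced by replacing crust with mantle at the base: d (ρ_c − ρ_w) = a (ρ_m − ρ_c).
d = a (ρ_m − ρ_c)/(ρ_c − ρ_w) = 11.81 km × 0.45/1.83 = 2.9 km.

2.9 km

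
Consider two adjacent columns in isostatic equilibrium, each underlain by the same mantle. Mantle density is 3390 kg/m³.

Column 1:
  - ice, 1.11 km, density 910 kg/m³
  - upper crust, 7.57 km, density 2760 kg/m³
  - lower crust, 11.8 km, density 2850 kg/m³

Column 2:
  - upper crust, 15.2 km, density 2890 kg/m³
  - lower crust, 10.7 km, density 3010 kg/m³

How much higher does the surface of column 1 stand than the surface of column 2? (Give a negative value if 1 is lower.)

For any compensation level in the mantle, the mantle terms cancel and isostasy reduces to e = (Σt_1 − Σt_2) − (Σ(ρt)_1 − Σ(ρt)_2) / ρ_m.
Σt_1 = 20.48 km; Σt_2 = 25.9 km; Σ(ρt)_1 = 55533.3; Σ(ρt)_2 = 76135 (in km·kg/m³).
e = (20.48 − 25.9) − (55533.3 − 76135) / 3390 = 0.657 km.

0.657 km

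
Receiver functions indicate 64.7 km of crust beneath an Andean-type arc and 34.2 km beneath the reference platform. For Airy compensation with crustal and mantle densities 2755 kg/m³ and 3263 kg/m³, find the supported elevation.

Excess crust Δ = 64.7 km − 34.2 km = 30.5 km, split between elevation h and root r with h + r = Δ.
Airy balance ρ_c h = (ρ_m − ρ_c) r gives r = h ρ_c/(ρ_m − ρ_c), so h (1 + ρ_c/(ρ_m − ρ_c)) = Δ, i.e. h = Δ (ρ_m − ρ_c)/ρ_m.
h = 30.5 km × 508/3263 = 4.75 km.

4.75 km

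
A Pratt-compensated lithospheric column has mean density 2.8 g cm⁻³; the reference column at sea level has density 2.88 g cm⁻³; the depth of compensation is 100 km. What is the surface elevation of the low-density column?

ρ_ref D = ρ (D + h) → h = D (ρ_ref − ρ)/ρ.
h = 100 km × (2.88 − 2.8)/2.8 = 2.86 km.

2.86 km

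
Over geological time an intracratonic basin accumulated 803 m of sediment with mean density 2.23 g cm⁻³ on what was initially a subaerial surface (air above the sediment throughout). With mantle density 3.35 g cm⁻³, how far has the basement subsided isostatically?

535 m

Subaerial load: s = t ρ_sed / ρ_m = 803 m × 2.23/3.35 = 535 m.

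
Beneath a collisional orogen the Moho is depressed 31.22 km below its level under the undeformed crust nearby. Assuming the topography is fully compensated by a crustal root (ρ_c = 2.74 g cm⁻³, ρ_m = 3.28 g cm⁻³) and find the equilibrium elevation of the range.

Balancing pressure at the compensation depth: ρ_c h = (ρ_m − ρ_c) r.
h = r (ρ_m − ρ_c) / ρ_c = 31.22 km × (3.28 − 2.74) / 2.74 = 6.15 km.

6.15 km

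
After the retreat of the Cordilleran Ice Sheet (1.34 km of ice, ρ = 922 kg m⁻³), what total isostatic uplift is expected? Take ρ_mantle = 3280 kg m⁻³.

Removing the load lets mantle flow back in; uplift u satisfies ρ_ice t = ρ_m u.
u = t ρ_ice/ρ_m = 1.34 km × 922/3280 = 0.377 km.

0.377 km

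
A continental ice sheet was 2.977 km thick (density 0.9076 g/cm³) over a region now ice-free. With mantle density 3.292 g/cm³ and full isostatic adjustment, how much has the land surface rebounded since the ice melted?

0.821 km

Removing the load lets mantle flow back in; uplift u satisfies ρ_ice t = ρ_m u.
u = t ρ_ice/ρ_m = 2.977 km × 0.9076/3.292 = 0.821 km.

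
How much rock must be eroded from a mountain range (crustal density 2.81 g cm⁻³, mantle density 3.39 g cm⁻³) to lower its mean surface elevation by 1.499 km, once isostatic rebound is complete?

8.76 km

Net drop Δ = e − u = e − e ρ_c/ρ_m = e (ρ_m − ρ_c)/ρ_m.
e = Δ ρ_m/(ρ_m − ρ_c) = 1.499 km × 3.39/0.58 = 8.76 km.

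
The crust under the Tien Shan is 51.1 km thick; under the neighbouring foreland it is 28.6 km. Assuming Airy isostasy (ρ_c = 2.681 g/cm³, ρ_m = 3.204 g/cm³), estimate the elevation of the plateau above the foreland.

3.67 km

Excess crust Δ = 51.1 km − 28.6 km = 22.5 km, split between elevation h and root r with h + r = Δ.
Airy balance ρ_c h = (ρ_m − ρ_c) r gives r = h ρ_c/(ρ_m − ρ_c), so h (1 + ρ_c/(ρ_m − ρ_c)) = Δ, i.e. h = Δ (ρ_m − ρ_c)/ρ_m.
h = 22.5 km × 0.523/3.204 = 3.67 km.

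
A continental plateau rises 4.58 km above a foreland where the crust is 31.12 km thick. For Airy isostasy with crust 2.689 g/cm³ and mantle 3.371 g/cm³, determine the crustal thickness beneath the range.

53.8 km

Root depth r = h ρ_c / (ρ_m − ρ_c) = 4.58 km × 2.689 / 0.682 = 18.06 km.
Total thickness = T + h + r = 31.12 km + 4.58 km + 18.06 km = 53.8 km.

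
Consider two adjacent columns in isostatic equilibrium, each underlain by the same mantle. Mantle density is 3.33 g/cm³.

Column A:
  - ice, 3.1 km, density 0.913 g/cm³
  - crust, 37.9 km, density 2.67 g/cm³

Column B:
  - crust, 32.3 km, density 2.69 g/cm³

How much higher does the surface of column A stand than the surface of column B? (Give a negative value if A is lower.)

For any compensation level in the mantle, the mantle terms cancel and isostasy reduces to e = (Σt_A − Σt_B) − (Σ(ρt)_A − Σ(ρt)_B) / ρ_m.
Σt_A = 41 km; Σt_B = 32.3 km; Σ(ρt)_A = 104.0233; Σ(ρt)_B = 86.887 (in km·g/cm³).
e = (41 − 32.3) − (104.0233 − 86.887) / 3.33 = 3.55 km.

3.55 km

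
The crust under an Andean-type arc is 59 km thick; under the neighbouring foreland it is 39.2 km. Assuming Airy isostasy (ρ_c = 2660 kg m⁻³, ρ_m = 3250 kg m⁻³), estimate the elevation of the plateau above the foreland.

Excess crust Δ = 59 km − 39.2 km = 19.8 km, split between elevation h and root r with h + r = Δ.
Airy balance ρ_c h = (ρ_m − ρ_c) r gives r = h ρ_c/(ρ_m − ρ_c), so h (1 + ρ_c/(ρ_m − ρ_c)) = Δ, i.e. h = Δ (ρ_m − ρ_c)/ρ_m.
h = 19.8 km × 590/3250 = 3.59 km.

3.59 km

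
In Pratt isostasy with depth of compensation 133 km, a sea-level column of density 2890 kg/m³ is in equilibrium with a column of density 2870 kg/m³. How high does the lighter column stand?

ρ_ref D = ρ (D + h) → h = D (ρ_ref − ρ)/ρ.
h = 133 km × (2890 − 2870)/2870 = 0.927 km.

0.927 km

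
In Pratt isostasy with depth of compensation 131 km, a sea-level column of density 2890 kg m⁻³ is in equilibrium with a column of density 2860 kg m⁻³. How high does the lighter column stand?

ρ_ref D = ρ (D + h) → h = D (ρ_ref − ρ)/ρ.
h = 131 km × (2890 − 2860)/2860 = 1.37 km.

1.37 km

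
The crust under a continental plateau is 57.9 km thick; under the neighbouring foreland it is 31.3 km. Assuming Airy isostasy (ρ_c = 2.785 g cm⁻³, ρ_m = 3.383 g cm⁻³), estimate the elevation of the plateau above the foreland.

4.7 km

Excess crust Δ = 57.9 km − 31.3 km = 26.6 km, split between elevation h and root r with h + r = Δ.
Airy balance ρ_c h = (ρ_m − ρ_c) r gives r = h ρ_c/(ρ_m − ρ_c), so h (1 + ρ_c/(ρ_m − ρ_c)) = Δ, i.e. h = Δ (ρ_m − ρ_c)/ρ_m.
h = 26.6 km × 0.598/3.383 = 4.7 km.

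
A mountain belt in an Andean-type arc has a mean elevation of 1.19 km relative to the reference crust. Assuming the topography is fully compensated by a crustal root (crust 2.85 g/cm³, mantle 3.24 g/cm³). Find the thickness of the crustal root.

For local isostatic compensation: the weight of the topography is balanced by the buoyancy of the root, ρ_c h = (ρ_m − ρ_c) r.
r = h · ρ_c / (ρ_m − ρ_c) = 1.19 km × 2.85 / (3.24 − 2.85) = 8.7 km.

8.7 km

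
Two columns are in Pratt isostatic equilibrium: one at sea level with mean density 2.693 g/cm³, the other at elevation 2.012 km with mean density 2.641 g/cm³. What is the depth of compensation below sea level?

102 km

ρ_ref D = ρ (D + h) → D (ρ_ref − ρ) = ρ h.
D = ρ h/(ρ_ref − ρ) = 2.641 × 2.012 km/(2.693 − 2.641) = 102 km.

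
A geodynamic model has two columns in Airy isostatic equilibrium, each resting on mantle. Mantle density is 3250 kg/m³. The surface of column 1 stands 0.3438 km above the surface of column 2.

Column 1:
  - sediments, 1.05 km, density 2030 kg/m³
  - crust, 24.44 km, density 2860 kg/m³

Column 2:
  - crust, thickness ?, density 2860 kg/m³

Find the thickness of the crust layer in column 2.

Take the compensation level at the base of the deeper column (depth z_c below the surface of column 1) and equate Σ ρ_i t_i down to z_c; mantle fills any gap and the z_c terms cancel.
Column 1: 1.05×2030 + 24.44×2860 + (z_c − 25.49)×3250
Column 2: 0.3438×0 + x×2860 + (z_c − 0.3438 − 0 − x)×3250
The z_c×3250 term appears on both sides and cancels. Collect the known terms of each column as K = Σ(ρt)_known − 3250 × (depth of known layers): K_1 = 72029.9 − 3250×25.49 = −10812.6; K_2 = 0 − 3250×(0.3438 + 0) = −1117.35.
Balance: K_1 = K_2 − x×(3250 − 2860), so x = (K_2 − K_1)/(3250 − 2860) = 9695.25/390 = 24.9 km.

24.9 km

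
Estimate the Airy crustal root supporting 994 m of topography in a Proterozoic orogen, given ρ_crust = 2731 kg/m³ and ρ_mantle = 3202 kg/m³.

5760 m

Balancing pressure at the compensation depth: the weight of the topography is balanced by the buoyancy of the root, ρ_c h = (ρ_m − ρ_c) r.
r = h · ρ_c / (ρ_m − ρ_c) = 994 m × 2731 / (3202 − 2731) = 5760 m.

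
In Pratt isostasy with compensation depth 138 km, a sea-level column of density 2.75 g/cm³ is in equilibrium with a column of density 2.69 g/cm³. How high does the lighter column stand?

ρ_ref D = ρ (D + h) → h = D (ρ_ref − ρ)/ρ.
h = 138 km × (2.75 − 2.69)/2.69 = 3.08 km.

3.08 km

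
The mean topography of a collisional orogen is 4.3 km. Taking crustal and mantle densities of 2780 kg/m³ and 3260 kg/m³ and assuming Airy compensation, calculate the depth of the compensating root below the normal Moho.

24.9 km

For local isostatic compensation: the weight of the topography is balanced by the buoyancy of the root, ρ_c h = (ρ_m − ρ_c) r.
r = h · ρ_c / (ρ_m − ρ_c) = 4.3 km × 2780 / (3260 − 2780) = 24.9 km.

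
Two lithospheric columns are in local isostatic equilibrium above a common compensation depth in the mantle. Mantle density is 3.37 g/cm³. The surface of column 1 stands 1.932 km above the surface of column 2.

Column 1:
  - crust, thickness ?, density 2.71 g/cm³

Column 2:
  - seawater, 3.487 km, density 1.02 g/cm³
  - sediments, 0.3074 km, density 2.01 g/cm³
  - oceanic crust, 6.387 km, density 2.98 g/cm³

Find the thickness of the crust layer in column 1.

26.7 km

Take the compensation level at the base of the deeper column (depth z_c below the surface of column 1) and equate Σ ρ_i t_i down to z_c; mantle fills any gap and the z_c terms cancel.
Column 1: x×2.71 + (z_c − 0 − x)×3.37
Column 2: 1.932×0 + 3.487×1.02 + 0.3074×2.01 + 6.387×2.98 + (z_c − 1.932 − 10.1814)×3.37
The z_c×3.37 term appears on both sides and cancels. Collect the known terms of each column as K = Σ(ρt)_known − 3.37 × (depth of known layers): K_1 = 0 − 3.37×0 = 0; K_2 = 23.207874 − 3.37×(1.932 + 10.1814) = −17.614284.
Balance: K_1 − x×(3.37 − 2.71) = K_2, so x = (K_1 − K_2)/(3.37 − 2.71) = 17.6143/0.66 = 26.7 km.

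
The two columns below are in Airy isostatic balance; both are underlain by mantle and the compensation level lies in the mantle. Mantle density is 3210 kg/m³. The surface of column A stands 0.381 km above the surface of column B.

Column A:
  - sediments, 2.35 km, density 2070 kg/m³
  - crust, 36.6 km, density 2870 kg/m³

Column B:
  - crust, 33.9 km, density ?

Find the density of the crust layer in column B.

2800 kg/m³

Take the compensation level at the base of the deeper column (depth z_c below the surface of column A) and equate Σ ρ_i t_i down to z_c; mantle fills any gap and the z_c terms cancel.
Column A: 2.35×2070 + 36.6×2870 + (z_c − 38.95)×3210
Column B: 0.381×0 + 33.9×ρ + (z_c − 0.381 − 33.9)×3210
The z_c×3210 term appears on both sides and cancels. Collect the known terms of each column as K = Σ(ρt)_known − 3210 × (depth of known layers): K_A = 109906.5 − 3210×38.95 = −15123; K_B = 0 − 3210×(0.381 + 33.9) = −110042.01.
Balance: K_A = K_B + 33.9×ρ, so ρ = (K_A − K_B)/33.9 = 94919/33.9 = 2800 kg/m³.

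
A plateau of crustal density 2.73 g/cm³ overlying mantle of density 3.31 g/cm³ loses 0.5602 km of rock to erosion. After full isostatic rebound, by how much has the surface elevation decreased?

Rebound u = e ρ_c/ρ_m = 0.5602 km × 2.73/3.31 = 0.462 km.
Net surface drop = e − u = 0.5602 km − 0.462 km = e (ρ_m − ρ_c)/ρ_m = 0.0982 km.

0.0982 km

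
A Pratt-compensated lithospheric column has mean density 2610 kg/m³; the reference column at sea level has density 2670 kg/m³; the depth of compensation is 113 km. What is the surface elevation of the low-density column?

ρ_ref D = ρ (D + h) → h = D (ρ_ref − ρ)/ρ.
h = 113 km × (2670 − 2610)/2610 = 2.6 km.

2.6 km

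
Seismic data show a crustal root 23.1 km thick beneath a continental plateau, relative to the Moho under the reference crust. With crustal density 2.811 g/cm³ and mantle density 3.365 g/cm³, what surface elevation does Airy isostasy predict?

4.55 km

Equating mass per unit area of the two columns: ρ_c h = (ρ_m − ρ_c) r.
h = r (ρ_m − ρ_c) / ρ_c = 23.1 km × (3.365 − 2.811) / 2.811 = 4.55 km.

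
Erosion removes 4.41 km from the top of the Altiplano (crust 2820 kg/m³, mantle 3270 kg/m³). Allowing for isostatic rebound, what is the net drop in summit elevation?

Rebound u = e ρ_c/ρ_m = 4.41 km × 2820/3270 = 3.803 km.
Net surface drop = e − u = 4.41 km − 3.803 km = e (ρ_m − ρ_c)/ρ_m = 0.607 km.

0.607 km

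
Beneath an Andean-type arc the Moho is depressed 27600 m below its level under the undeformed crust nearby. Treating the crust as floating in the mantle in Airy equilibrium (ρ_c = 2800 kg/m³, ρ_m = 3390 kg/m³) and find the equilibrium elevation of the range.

5820 m

Isostatic balance requires: ρ_c h = (ρ_m − ρ_c) r.
h = r (ρ_m − ρ_c) / ρ_c = 27600 m × (3390 − 2800) / 2800 = 5820 m.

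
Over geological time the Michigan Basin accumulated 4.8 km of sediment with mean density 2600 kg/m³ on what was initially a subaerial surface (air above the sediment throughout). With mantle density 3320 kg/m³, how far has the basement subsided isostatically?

3.76 km

Subaerial load: s = t ρ_sed / ρ_m = 4.8 km × 2600/3320 = 3.76 km.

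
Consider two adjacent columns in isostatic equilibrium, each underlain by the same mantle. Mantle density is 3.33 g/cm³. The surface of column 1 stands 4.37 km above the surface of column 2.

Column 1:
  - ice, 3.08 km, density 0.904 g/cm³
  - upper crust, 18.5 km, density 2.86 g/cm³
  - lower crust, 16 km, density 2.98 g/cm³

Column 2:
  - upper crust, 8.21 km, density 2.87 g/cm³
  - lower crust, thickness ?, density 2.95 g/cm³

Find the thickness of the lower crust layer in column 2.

Take the compensation level at the base of the deeper column (depth z_c below the surface of column 1) and equate Σ ρ_i t_i down to z_c; mantle fills any gap and the z_c terms cancel.
Column 1: 3.08×0.904 + 18.5×2.86 + 16×2.98 + (z_c − 37.58)×3.33
Column 2: 4.37×0 + 8.21×2.87 + x×2.95 + (z_c − 4.37 − 8.21 − x)×3.33
The z_c×3.33 term appears on both sides and cancels. Collect the known terms of each column as K = Σ(ρt)_known − 3.33 × (depth of known layers): K_1 = 103.37432 − 3.33×37.58 = −21.76708; K_2 = 23.5627 − 3.33×(4.37 + 8.21) = −18.3287.
Balance: K_1 = K_2 − x×(3.33 − 2.95), so x = (K_2 − K_1)/(3.33 − 2.95) = 3.43838/0.38 = 9.05 km.

9.05 km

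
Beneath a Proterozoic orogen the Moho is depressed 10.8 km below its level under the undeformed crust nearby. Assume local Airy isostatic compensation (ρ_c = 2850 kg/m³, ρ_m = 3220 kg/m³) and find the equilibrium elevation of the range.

1.4 km

By Archimedes' principle applied to the lithosphere: ρ_c h = (ρ_m − ρ_c) r.
h = r (ρ_m − ρ_c) / ρ_c = 10.8 km × (3220 − 2850) / 2850 = 1.4 km.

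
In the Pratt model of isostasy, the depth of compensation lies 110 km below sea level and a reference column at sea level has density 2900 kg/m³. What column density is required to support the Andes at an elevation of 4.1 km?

Pratt balance: ρ_ref D = ρ (D + h).
ρ = ρ_ref D/(D + h) = 2900 × 110 km/(110 km + 4.1 km) = 2800 kg/m³.

2800 kg/m³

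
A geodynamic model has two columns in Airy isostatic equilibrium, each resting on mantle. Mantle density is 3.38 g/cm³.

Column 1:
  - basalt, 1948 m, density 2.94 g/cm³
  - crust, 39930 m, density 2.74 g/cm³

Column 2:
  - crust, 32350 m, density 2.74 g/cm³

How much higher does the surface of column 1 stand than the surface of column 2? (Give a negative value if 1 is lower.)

For any compensation level in the mantle, the mantle terms cancel and isostasy reduces to e = (Σt_1 − Σt_2) − (Σ(ρt)_1 − Σ(ρt)_2) / ρ_m.
Σt_1 = 41878 m; Σt_2 = 32350 m; Σ(ρt)_1 = 115135.32; Σ(ρt)_2 = 88639 (in m·g/cm³).
e = (41878 − 32350) − (115135.32 − 88639) / 3.38 = 1690 m.

1690 m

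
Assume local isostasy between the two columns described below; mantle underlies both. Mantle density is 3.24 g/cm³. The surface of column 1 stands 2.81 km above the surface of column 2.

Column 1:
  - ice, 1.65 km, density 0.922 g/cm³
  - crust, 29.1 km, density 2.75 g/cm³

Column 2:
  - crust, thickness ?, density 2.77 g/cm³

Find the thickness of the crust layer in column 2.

19.1 km

Take the compensation level at the base of the deeper column (depth z_c below the surface of column 1) and equate Σ ρ_i t_i down to z_c; mantle fills any gap and the z_c terms cancel.
Column 1: 1.65×0.922 + 29.1×2.75 + (z_c − 30.75)×3.24
Column 2: 2.81×0 + x×2.77 + (z_c − 2.81 − 0 − x)×3.24
The z_c×3.24 term appears on both sides and cancels. Collect the known terms of each column as K = Σ(ρt)_known − 3.24 × (depth of known layers): K_1 = 81.5463 − 3.24×30.75 = −18.0837; K_2 = 0 − 3.24×(2.81 + 0) = −9.1044.
Balance: K_1 = K_2 − x×(3.24 − 2.77), so x = (K_2 − K_1)/(3.24 − 2.77) = 8.9793/0.47 = 19.1 km.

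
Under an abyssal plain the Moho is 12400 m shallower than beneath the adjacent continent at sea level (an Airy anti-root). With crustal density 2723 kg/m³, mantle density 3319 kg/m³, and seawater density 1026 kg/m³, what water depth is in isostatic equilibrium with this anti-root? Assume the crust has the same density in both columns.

4350 m

Replacing a thickness d of crust by seawater at the top must be balanced by replacing crust with mantle at the base: d (ρ_c − ρ_w) = a (ρ_m − ρ_c).
d = a (ρ_m − ρ_c)/(ρ_c − ρ_w) = 12400 m × 596/1697 = 4350 m.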